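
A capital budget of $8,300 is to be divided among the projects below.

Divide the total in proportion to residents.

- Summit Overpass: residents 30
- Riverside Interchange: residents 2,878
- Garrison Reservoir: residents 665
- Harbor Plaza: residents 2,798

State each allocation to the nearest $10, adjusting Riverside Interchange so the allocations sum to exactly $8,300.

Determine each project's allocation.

Summit Overpass: $40 · Riverside Interchange: $3,740 · Garrison Reservoir: $870 · Harbor Plaza: $3,650

Residents total: 6,371.
Raw shares: Summit Overpass 30/6,371 × $8,300 = 39.08; Riverside Interchange 2,878/6,371 × $8,300 = 3,749.40; Garrison Reservoir 665/6,371 × $8,300 = 866.35; Harbor Plaza 2,798/6,371 × $8,300 = 3,645.17.
Rounded to nearest $10: Summit Overpass $40; Riverside Interchange $3,750; Garrison Reservoir $870; Harbor Plaza $3,650. Sum = $8,310.
Difference $8,300 − $8,310 = −$10 applied to Riverside Interchange: Riverside Interchange becomes $3,740.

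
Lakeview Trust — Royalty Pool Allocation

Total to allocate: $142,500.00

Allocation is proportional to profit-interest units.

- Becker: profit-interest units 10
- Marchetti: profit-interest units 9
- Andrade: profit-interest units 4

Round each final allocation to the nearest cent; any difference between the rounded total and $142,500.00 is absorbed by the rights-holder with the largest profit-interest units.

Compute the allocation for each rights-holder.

Becker: $61,956.52 · Marchetti: $55,760.87 · Andrade: $24,782.61

Profit-interest units total: 10 + 9 + 4 = 23.
Pro-rata amounts: Becker 61,956.5217; Marchetti 55,760.8696; Andrade 24,782.6087.
Rounded to nearest cent: Becker $61,956.52; Marchetti $55,760.87; Andrade $24,782.61. Sum = $142,500.00.
Sum already equals the total — no adjustment.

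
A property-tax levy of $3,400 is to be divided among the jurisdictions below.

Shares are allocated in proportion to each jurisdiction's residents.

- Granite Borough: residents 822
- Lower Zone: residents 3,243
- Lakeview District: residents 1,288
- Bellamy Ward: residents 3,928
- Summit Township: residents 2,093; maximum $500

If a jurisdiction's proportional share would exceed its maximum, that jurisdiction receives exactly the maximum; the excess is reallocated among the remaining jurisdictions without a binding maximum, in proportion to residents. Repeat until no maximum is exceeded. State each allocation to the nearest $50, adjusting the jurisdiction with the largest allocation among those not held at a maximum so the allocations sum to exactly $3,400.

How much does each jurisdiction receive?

Sum of residents: 11,374.
Unconstrained shares: Granite Borough 245.72; Lower Zone 969.42; Lakeview District 385.02; Bellamy Ward 1,174.19; Summit Township 625.66.
Cap binds for Summit Township ($500); balance $2,900 reallocated over remaining residents 9,281.
Shares after redistribution: Granite Borough 256.85 → $250; Lower Zone 1,013.33 → $1,000; Lakeview District 402.46 → $400; Bellamy Ward 1,227.37 → $1,250.

Granite Borough: $250; Lower Zone: $1,000; Lakeview District: $400; Bellamy Ward: $1,250; Summit Township: $500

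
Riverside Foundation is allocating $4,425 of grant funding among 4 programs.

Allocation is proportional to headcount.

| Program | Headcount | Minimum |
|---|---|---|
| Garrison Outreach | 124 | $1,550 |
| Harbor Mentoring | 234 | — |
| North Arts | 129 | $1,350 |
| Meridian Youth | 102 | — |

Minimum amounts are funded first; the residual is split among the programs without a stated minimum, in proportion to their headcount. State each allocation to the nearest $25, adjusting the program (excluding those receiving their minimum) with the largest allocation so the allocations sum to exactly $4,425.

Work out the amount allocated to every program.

Garrison Outreach: $1,550 | Harbor Mentoring: $1,050 | North Arts: $1,350 | Meridian Youth: $475

Minimums first: Garrison Outreach $1,550; North Arts $1,350. Balance $1,525.
Balance split over remaining headcount 336: Harbor Mentoring 1,062.05 → $1,050; Meridian Youth 462.95 → $475.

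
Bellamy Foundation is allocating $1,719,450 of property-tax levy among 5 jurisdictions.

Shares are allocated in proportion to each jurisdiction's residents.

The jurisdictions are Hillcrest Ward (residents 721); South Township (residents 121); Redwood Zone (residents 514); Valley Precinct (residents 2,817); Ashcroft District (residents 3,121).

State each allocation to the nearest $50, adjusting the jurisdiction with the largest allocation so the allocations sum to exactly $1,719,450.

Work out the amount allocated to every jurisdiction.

Hillcrest Ward: $169,950; South Township: $28,500; Redwood Zone: $121,150; Valley Precinct: $664,050; Ashcroft District: $735,800

Residents total: 7,294.
Pro-rata amounts: Hillcrest Ward 721/7,294 × $1,719,450 = 169,964.83; South Township 121/7,294 × $1,719,450 = 28,523.92; Redwood Zone 514/7,294 × $1,719,450 = 121,167.71; Valley Precinct 2,817/7,294 × $1,719,450 = 664,065.07; Ashcroft District 3,121/7,294 × $1,719,450 = 735,728.47.
At nearest $50: Hillcrest Ward $169,950; South Township $28,500; Redwood Zone $121,150; Valley Precinct $664,050; Ashcroft District $735,750. Sum = $1,719,400.
Difference $1,719,450 − $1,719,400 = +$50 applied to largest allocation (Ashcroft District): Ashcroft District becomes $735,800.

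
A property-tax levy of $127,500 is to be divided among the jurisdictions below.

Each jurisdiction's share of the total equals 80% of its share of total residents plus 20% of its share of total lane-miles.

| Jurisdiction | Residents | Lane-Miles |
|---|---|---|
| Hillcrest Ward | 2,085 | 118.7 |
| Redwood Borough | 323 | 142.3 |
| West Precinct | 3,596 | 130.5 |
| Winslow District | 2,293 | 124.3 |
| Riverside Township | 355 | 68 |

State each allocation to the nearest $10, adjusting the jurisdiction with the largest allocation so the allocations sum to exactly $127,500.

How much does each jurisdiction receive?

Totals — residents 8,652, lane-miles 583.8.
Blended shares (80% residents + 20% lane-miles): Hillcrest Ward 0.2335; Redwood Borough 0.0786; West Precinct 0.3772; Winslow District 0.2546; Riverside Township 0.0561.
Raw shares: Hillcrest Ward 29,765.18; Redwood Borough 10,023.48; West Precinct 48,094.05; Winslow District 32,461.94; Riverside Township 7,155.35.
Rounded to nearest $10: Hillcrest Ward $29,770; Redwood Borough $10,020; West Precinct $48,090; Winslow District $32,460; Riverside Township $7,160. Sum = $127,500.
No rounding difference to absorb.

Hillcrest Ward: $29,770 · Redwood Borough: $10,020 · West Precinct: $48,090 · Winslow District: $32,460 · Riverside Township: $7,160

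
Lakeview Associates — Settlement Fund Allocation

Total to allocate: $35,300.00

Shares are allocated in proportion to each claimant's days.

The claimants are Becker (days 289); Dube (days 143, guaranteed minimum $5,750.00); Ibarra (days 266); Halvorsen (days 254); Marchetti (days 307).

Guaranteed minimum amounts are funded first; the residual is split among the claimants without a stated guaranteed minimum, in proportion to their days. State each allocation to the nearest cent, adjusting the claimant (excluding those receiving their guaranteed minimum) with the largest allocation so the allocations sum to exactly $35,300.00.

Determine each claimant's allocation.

Guaranteed amounts: Dube $5,750.00. Balance $29,550.00.
Balance split over remaining days 1,116: Becker 7,652.2849 → $7,652.28; Ibarra 7,043.2796 → $7,043.28; Halvorsen 6,725.5376 → $6,725.54; Marchetti 8,128.8978 → $8,128.90.

Becker: $7,652.28 | Dube: $5,750.00 | Ibarra: $7,043.28 | Halvorsen: $6,725.54 | Marchetti: $8,128.90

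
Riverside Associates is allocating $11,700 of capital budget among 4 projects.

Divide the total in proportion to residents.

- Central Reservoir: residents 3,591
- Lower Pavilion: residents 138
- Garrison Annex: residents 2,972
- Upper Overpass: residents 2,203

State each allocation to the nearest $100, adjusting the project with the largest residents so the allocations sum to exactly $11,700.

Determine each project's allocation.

Central Reservoir: $4,700 · Lower Pavilion: $200 · Garrison Annex: $3,900 · Upper Overpass: $2,900

Total residents = 3,591 + 138 + 2,972 + 2,203 = 8,904.
Pro-rata amounts: Central Reservoir 4,718.63; Lower Pavilion 181.33; Garrison Annex 3,905.26; Upper Overpass 2,894.78.
Rounded to nearest $100: Central Reservoir $4,700; Lower Pavilion $200; Garrison Annex $3,900; Upper Overpass $2,900. Sum = $11,700.
Sum already equals the total — no adjustment.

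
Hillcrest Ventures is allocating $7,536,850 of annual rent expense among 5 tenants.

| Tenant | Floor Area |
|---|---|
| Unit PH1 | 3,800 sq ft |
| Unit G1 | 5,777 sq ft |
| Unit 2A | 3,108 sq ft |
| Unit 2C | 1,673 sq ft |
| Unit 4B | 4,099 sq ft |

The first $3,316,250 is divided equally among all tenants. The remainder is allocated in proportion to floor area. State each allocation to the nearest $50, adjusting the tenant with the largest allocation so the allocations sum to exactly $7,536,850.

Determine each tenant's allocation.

$3,316,250 shared equally gives $663,250 per tenant.
Remainder $4,220,600 by floor area (total 18,457): Unit PH1 868,953.78 → $868,950; Unit G1 1,321,038.42 → $1,321,050; Unit 2A 710,712.73 → $710,700; Unit 2C 382,568.34 → $382,550; Unit 4B 937,326.73 → $937,350.
Totals: Unit PH1 $663,250 + $868,950 = $1,532,200; Unit G1 $663,250 + $1,321,050 = $1,984,300; Unit 2A $663,250 + $710,700 = $1,373,950; Unit 2C $663,250 + $382,550 = $1,045,800; Unit 4B $663,250 + $937,350 = $1,600,600.

Unit PH1: $1,532,200; Unit G1: $1,984,300; Unit 2A: $1,373,950; Unit 2C: $1,045,800; Unit 4B: $1,600,600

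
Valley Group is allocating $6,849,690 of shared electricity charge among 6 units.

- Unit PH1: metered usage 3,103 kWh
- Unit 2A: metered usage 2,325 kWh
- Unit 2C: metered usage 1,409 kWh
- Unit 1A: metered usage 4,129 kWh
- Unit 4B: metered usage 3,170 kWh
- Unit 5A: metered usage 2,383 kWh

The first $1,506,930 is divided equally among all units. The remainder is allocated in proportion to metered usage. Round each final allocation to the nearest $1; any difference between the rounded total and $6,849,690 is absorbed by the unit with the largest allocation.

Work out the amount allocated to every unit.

First tranche $1,506,930 split equally: $251,155 each.
Remainder $5,342,760 by metered usage (total 16,519): Unit PH1 1,003,607.01 → $1,003,607; Unit 2A 751,977.54 → $751,978; Unit 2C 455,714.56 → $455,715; Unit 1A 1,335,447.43 → $1,335,447; Unit 4B 1,025,276.91 → $1,025,277; Unit 5A 770,736.55 → $770,737.
Rounding difference −$1 on remainder applied to Unit 1A.
Totals: Unit PH1 $251,155 + $1,003,607 = $1,254,762; Unit 2A $251,155 + $751,978 = $1,003,133; Unit 2C $251,155 + $455,715 = $706,870; Unit 1A $251,155 + $1,335,446 = $1,586,601; Unit 4B $251,155 + $1,025,277 = $1,276,432; Unit 5A $251,155 + $770,737 = $1,021,892.

Unit PH1: $1,254,762 | Unit 2A: $1,003,133 | Unit 2C: $706,870 | Unit 1A: $1,586,601 | Unit 4B: $1,276,432 | Unit 5A: $1,021,892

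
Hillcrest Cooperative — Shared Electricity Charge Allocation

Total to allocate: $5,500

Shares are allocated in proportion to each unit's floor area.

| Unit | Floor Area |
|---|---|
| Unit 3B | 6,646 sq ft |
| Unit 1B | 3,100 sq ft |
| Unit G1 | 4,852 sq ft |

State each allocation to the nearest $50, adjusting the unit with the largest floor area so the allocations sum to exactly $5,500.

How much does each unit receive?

Floor area total: 6,646 + 3,100 + 4,852 = 14,598.
Raw shares: Unit 3B 2,503.97; Unit 1B 1,167.97; Unit G1 1,828.06.
After rounding ($50): Unit 3B $2,500; Unit 1B $1,150; Unit G1 $1,850. Sum = $5,500.
Rounded total matches; no reconciliation needed.

Unit 3B: $2,500 · Unit 1B: $1,150 · Unit G1: $1,850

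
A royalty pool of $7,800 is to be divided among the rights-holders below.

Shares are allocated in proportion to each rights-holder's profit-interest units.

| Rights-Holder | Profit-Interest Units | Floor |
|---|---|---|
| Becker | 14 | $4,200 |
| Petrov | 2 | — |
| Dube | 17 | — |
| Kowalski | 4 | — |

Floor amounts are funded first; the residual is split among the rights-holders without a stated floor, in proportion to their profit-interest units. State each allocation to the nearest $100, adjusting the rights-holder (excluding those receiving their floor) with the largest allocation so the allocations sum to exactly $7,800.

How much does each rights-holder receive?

Fund the minimums — Becker $4,200. Remaining pool $3,600.
Remaining pool split over remaining profit-interest units 23: Petrov 313.04 → $300; Dube 2,660.87 → $2,700; Kowalski 626.09 → $600.

Becker: $4,200 · Petrov: $300 · Dube: $2,700 · Kowalski: $600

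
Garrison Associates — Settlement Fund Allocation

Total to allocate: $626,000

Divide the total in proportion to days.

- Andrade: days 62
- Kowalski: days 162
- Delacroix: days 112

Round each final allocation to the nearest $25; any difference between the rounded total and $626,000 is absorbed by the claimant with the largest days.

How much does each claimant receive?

Andrade: $115,500 | Kowalski: $301,825 | Delacroix: $208,675

Combined days = 62 + 162 + 112 = 336.
Raw shares: Andrade 115,511.90; Kowalski 301,821.43; Delacroix 208,666.67.
After rounding ($25): Andrade $115,500; Kowalski $301,825; Delacroix $208,675. Sum = $626,000.
No rounding difference to absorb.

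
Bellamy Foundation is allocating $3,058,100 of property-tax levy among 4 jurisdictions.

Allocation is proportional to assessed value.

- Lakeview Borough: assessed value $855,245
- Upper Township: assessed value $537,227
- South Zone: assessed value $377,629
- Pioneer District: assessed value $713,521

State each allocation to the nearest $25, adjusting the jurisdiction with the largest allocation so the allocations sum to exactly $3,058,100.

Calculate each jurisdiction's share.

Lakeview Borough: $1,053,050 · Upper Township: $661,500 · South Zone: $464,975 · Pioneer District: $878,575

Sum of assessed value: 2,483,622.
Unrounded shares: Lakeview Borough 855,245/2,483,622 × $3,058,100 = 1,053,068.76; Upper Township 537,227/2,483,622 × $3,058,100 = 661,491.12; South Zone 377,629/2,483,622 × $3,058,100 = 464,977.06; Pioneer District 713,521/2,483,622 × $3,058,100 = 878,563.07.
After rounding ($25): Lakeview Borough $1,053,075; Upper Township $661,500; South Zone $464,975; Pioneer District $878,575. Sum = $3,058,125.
Difference $3,058,100 − $3,058,125 = −$25 applied to largest allocation (Lakeview Borough): Lakeview Borough becomes $1,053,050.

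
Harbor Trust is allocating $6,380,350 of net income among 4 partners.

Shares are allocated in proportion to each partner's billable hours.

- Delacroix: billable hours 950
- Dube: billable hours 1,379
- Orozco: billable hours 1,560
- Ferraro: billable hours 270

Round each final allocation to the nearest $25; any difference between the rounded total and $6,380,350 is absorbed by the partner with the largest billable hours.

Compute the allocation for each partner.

Delacroix: $1,457,400 · Dube: $2,115,525 · Orozco: $2,393,225 · Ferraro: $414,200

Billable hours total: 950 + 1,379 + 1,560 + 270 = 4,159.
Unrounded shares: Delacroix 1,457,401.42; Dube 2,115,533.22; Orozco 2,393,206.54; Ferraro 414,208.82.
After rounding ($25): Delacroix $1,457,400; Dube $2,115,525; Orozco $2,393,200; Ferraro $414,200. Sum = $6,380,325.
Difference $6,380,350 − $6,380,325 = +$25 applied to largest billable hours (Orozco): Orozco becomes $2,393,225.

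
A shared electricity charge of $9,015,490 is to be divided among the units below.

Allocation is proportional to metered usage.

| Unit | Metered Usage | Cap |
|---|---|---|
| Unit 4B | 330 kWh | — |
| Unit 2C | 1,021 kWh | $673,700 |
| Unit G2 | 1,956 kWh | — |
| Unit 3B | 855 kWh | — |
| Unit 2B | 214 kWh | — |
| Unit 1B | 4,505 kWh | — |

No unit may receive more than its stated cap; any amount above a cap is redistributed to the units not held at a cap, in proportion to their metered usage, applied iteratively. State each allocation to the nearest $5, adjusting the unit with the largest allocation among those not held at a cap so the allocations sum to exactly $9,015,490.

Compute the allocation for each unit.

Total metered usage = 8,881.
Pro-rata shares before constraints: Unit 4B 334,997.38; Unit 2C 1,036,461.58; Unit G2 1,985,620.81; Unit 3B 867,947.75; Unit 2B 217,240.72; Unit 1B 4,573,221.76.
Cap binds for Unit 2C ($673,700); balance $8,341,790 reallocated over remaining metered usage 7,860.
Redistributed shares: Unit 4B 350,227.82 → $350,230; Unit G2 2,075,895.83 → $2,075,895; Unit 3B 907,408.45 → $907,410; Unit 2B 227,117.44 → $227,115; Unit 1B 4,781,140.45 → $4,781,140.

Unit 4B: $350,230 | Unit 2C: $673,700 | Unit G2: $2,075,895 | Unit 3B: $907,410 | Unit 2B: $227,115 | Unit 1B: $4,781,140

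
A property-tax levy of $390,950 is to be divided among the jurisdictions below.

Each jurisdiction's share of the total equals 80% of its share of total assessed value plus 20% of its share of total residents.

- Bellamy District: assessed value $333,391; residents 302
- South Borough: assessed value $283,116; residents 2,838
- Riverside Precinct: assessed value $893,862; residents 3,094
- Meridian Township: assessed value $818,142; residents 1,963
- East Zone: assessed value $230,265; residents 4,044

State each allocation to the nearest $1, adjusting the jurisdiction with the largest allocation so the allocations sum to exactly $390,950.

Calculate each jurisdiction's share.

Bellamy District: $42,680 · South Borough: $52,733 · Riverside Precinct: $129,019 · Meridian Township: $112,541 · East Zone: $53,977

Totals — assessed value 2,558,776, residents 12,241.
Combined weights (80% assessed value + 20% residents): Bellamy District 0.1092; South Borough 0.1349; Riverside Precinct 0.3300; Meridian Township 0.2879; East Zone 0.1381.
Unrounded shares: Bellamy District 42,679.53; South Borough 52,733.23; Riverside Precinct 129,020.11; Meridian Township 112,540.52; East Zone 53,976.62.
Rounded to nearest $1: Bellamy District $42,680; South Borough $52,733; Riverside Precinct $129,020; Meridian Township $112,541; East Zone $53,977. Sum = $390,951.
Difference $390,950 − $390,951 = −$1 applied to largest allocation (Riverside Precinct): Riverside Precinct becomes $129,019.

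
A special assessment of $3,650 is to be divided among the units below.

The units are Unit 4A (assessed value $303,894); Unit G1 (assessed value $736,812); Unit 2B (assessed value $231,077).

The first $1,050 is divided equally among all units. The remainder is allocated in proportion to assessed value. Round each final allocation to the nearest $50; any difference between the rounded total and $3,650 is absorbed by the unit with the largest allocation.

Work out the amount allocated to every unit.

Equal tier: $1,050 ÷ 3 = $350 apiece.
Remainder $2,600 by assessed value (total 1,271,783): Unit 4A 621.27 → $600; Unit G1 1,506.32 → $1,500; Unit 2B 472.41 → $450.
Rounding difference +$50 on remainder applied to Unit G1.
Totals: Unit 4A $350 + $600 = $950; Unit G1 $350 + $1,550 = $1,900; Unit 2B $350 + $450 = $800.

Unit 4A: $950; Unit G1: $1,900; Unit 2B: $800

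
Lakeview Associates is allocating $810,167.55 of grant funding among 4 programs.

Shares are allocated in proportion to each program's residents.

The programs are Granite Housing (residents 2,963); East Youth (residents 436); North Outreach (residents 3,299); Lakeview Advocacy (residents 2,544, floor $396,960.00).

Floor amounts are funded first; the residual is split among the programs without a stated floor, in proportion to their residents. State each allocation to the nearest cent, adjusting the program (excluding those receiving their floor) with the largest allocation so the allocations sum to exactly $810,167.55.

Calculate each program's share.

Guaranteed amounts: Lakeview Advocacy $396,960.00. Remaining pool $413,207.55.
Remaining pool split over remaining residents 6,698: Granite Housing 182,790.9780 → $182,790.98; East Youth 26,897.3562 → $26,897.36; North Outreach 203,519.2158 → $203,519.22.
Rounding difference −$0.01 applied to North Outreach → $203,519.21.

Granite Housing: $182,790.98; East Youth: $26,897.36; North Outreach: $203,519.21; Lakeview Advocacy: $396,960.00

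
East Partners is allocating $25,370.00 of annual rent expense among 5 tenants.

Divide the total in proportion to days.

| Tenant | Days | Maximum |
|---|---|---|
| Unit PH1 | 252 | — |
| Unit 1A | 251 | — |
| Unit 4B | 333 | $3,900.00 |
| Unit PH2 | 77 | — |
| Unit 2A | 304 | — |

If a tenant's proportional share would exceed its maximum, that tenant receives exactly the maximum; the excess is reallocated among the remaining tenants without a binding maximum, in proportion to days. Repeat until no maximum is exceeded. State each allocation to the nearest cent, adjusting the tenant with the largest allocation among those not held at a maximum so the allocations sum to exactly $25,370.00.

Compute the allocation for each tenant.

Unit PH1: $6,120.41 | Unit 1A: $6,096.12 | Unit 4B: $3,900.00 | Unit PH2: $1,870.12 | Unit 2A: $7,383.35

Days total: 1,217.
Pro-rata shares before constraints: Unit PH1 5,253.2786; Unit 1A 5,232.4322; Unit 4B 6,941.8324; Unit PH2 1,605.1684; Unit 2A 6,337.2884.
Capped: Unit 4B ($3,900.00); balance $21,470.00 reallocated over remaining days 884.
Remaining shares: Unit PH1 6,120.4072 → $6,120.41; Unit 1A 6,096.1199 → $6,096.12; Unit PH2 1,870.1244 → $1,870.12; Unit 2A 7,383.3484 → $7,383.35.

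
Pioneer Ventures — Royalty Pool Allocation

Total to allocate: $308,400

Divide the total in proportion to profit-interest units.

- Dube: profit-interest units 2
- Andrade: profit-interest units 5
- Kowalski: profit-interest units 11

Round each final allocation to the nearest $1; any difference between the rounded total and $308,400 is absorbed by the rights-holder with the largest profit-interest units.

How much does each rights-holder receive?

Combined profit-interest units = 18.
Proportional shares: Dube 2/18 × $308,400 = 34,266.67; Andrade 5/18 × $308,400 = 85,666.67; Kowalski 11/18 × $308,400 = 188,466.67.
Rounded to nearest $1: Dube $34,267; Andrade $85,667; Kowalski $188,467. Sum = $308,401.
Difference $308,400 − $308,401 = −$1 applied to largest profit-interest units (Kowalski): Kowalski becomes $188,466.

Dube: $34,267 | Andrade: $85,667 | Kowalski: $188,466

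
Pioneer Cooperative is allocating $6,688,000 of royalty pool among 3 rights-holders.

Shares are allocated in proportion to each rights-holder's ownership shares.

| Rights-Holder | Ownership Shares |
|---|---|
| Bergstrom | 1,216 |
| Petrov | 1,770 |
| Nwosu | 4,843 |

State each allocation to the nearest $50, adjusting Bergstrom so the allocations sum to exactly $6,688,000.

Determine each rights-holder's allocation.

Bergstrom: $1,038,750 · Petrov: $1,512,050 · Nwosu: $4,137,200

Ownership shares total: 7,829.
Unrounded shares: Bergstrom 1,216/7,829 × $6,688,000 = 1,038,779.92; Petrov 1,770/7,829 × $6,688,000 = 1,512,039.85; Nwosu 4,843/7,829 × $6,688,000 = 4,137,180.23.
After rounding ($50): Bergstrom $1,038,800; Petrov $1,512,050; Nwosu $4,137,200. Sum = $6,688,050.
Difference $6,688,000 − $6,688,050 = −$50 applied to Bergstrom: Bergstrom becomes $1,038,750.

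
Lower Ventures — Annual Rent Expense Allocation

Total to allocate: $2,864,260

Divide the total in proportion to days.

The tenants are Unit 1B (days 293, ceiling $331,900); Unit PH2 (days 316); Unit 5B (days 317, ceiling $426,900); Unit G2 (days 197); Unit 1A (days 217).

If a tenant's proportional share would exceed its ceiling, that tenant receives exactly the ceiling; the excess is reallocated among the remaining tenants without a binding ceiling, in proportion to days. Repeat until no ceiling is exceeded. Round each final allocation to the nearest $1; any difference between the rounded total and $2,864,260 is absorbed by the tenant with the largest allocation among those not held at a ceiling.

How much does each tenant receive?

Unit 1B: $331,900; Unit PH2: $911,404; Unit 5B: $426,900; Unit G2: $568,186; Unit 1A: $625,870

Days total: 1,340.
Proportional shares (ignoring caps): Unit 1B 626,289.69; Unit PH2 675,452.36; Unit 5B 677,589.87; Unit G2 421,088.97; Unit 1A 463,839.12.
Capped: Unit 1B ($331,900), Unit 5B ($426,900); remaining pool $2,105,460 reallocated over remaining days 730.
Remaining shares: Unit PH2 911,404.60 → $911,405; Unit G2 568,185.78 → $568,186; Unit 1A 625,869.62 → $625,870.
Rounding difference −$1 applied to Unit PH2 → $911,404.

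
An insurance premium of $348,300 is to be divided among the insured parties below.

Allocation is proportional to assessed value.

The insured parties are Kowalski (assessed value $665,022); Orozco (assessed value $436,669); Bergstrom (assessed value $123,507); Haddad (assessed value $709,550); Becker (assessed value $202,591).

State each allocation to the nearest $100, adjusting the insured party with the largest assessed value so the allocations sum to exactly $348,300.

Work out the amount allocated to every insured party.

Kowalski: $108,400 · Orozco: $71,200 · Bergstrom: $20,100 · Haddad: $115,600 · Becker: $33,000

Sum of assessed value: 665,022 + 436,669 + 123,507 + 709,550 + 202,591 = 2,137,339.
Unrounded shares: Kowalski 108,371.75; Orozco 71,159.42; Bergstrom 20,126.66; Haddad 115,628.01; Becker 33,014.16.
At nearest $100: Kowalski $108,400; Orozco $71,200; Bergstrom $20,100; Haddad $115,600; Becker $33,000. Sum = $348,300.
Sum already equals the total — no adjustment.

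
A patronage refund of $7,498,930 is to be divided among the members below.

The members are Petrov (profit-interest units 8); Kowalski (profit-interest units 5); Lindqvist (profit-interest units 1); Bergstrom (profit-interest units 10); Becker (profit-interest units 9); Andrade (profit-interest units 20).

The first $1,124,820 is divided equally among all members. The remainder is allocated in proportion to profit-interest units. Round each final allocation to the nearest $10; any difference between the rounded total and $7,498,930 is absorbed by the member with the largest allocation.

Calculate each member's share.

Petrov: $1,149,600; Kowalski: $788,800; Lindqvist: $307,740; Bergstrom: $1,390,130; Becker: $1,269,870; Andrade: $2,592,790

Equal tier: $1,124,820 ÷ 6 = $187,470 apiece.
Remainder $6,374,110 by profit-interest units (total 53): Petrov 962,129.81 → $962,130; Kowalski 601,331.13 → $601,330; Lindqvist 120,266.23 → $120,270; Bergstrom 1,202,662.26 → $1,202,660; Becker 1,082,396.04 → $1,082,400; Andrade 2,405,324.53 → $2,405,320.
Totals: Petrov $187,470 + $962,130 = $1,149,600; Kowalski $187,470 + $601,330 = $788,800; Lindqvist $187,470 + $120,270 = $307,740; Bergstrom $187,470 + $1,202,660 = $1,390,130; Becker $187,470 + $1,082,400 = $1,269,870; Andrade $187,470 + $2,405,320 = $2,592,790.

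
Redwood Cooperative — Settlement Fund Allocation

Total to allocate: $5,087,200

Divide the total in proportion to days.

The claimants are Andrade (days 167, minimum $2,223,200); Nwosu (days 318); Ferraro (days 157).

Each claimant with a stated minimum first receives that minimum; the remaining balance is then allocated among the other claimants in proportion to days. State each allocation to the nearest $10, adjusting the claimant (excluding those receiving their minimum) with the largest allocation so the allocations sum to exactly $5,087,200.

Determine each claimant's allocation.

Fund the minimums — Andrade $2,223,200. Balance $2,864,000.
Balance split over remaining days 475: Nwosu 1,917,372.63 → $1,917,370; Ferraro 946,627.37 → $946,630.

Andrade: $2,223,200; Nwosu: $1,917,370; Ferraro: $946,630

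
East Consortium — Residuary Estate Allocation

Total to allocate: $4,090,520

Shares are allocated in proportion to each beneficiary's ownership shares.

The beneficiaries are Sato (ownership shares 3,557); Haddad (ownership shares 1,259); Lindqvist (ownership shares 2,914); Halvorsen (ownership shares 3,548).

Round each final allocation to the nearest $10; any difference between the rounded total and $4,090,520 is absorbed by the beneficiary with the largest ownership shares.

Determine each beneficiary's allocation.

Sato: $1,290,110 · Haddad: $456,640 · Lindqvist: $1,056,910 · Halvorsen: $1,286,860

Sum of ownership shares: 11,278.
Pro-rata amounts: Sato 3,557/11,278 × $4,090,520 = 1,290,120.56; Haddad 1,259/11,278 × $4,090,520 = 456,638.12; Lindqvist 2,914/11,278 × $4,090,520 = 1,056,905.06; Halvorsen 3,548/11,278 × $4,090,520 = 1,286,856.27.
At nearest $10: Sato $1,290,120; Haddad $456,640; Lindqvist $1,056,910; Halvorsen $1,286,860. Sum = $4,090,530.
Difference $4,090,520 − $4,090,530 = −$10 applied to largest ownership shares (Sato): Sato becomes $1,290,110.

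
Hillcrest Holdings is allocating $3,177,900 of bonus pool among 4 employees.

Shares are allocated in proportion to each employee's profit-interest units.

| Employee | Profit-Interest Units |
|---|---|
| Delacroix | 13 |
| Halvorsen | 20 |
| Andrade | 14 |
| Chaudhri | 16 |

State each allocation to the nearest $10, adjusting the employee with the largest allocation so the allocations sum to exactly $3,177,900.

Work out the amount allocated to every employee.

Delacroix: $655,760 | Halvorsen: $1,008,850 | Andrade: $706,200 | Chaudhri: $807,090

Sum of profit-interest units: 63.
Unrounded shares: Delacroix 13/63 × $3,177,900 = 655,757.14; Halvorsen 20/63 × $3,177,900 = 1,008,857.14; Andrade 14/63 × $3,177,900 = 706,200.00; Chaudhri 16/63 × $3,177,900 = 807,085.71.
Rounded to nearest $10: Delacroix $655,760; Halvorsen $1,008,860; Andrade $706,200; Chaudhri $807,090. Sum = $3,177,910.
Difference $3,177,900 − $3,177,910 = −$10 applied to largest allocation (Halvorsen): Halvorsen becomes $1,008,850.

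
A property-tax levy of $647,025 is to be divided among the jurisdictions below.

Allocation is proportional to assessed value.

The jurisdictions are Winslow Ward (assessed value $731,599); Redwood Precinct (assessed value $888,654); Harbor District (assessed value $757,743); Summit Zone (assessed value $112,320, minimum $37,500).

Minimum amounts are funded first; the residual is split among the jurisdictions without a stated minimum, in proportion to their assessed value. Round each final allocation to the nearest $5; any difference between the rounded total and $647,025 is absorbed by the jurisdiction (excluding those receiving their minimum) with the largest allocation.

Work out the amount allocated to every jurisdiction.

Fund the minimums — Summit Zone $37,500. Balance $609,525.
Balance split over remaining assessed value 2,377,996: Winslow Ward 187,522.55 → $187,525; Redwood Precinct 227,778.70 → $227,780; Harbor District 194,223.75 → $194,225.
Rounding difference −$5 applied to Redwood Precinct → $227,775.

Winslow Ward: $187,525; Redwood Precinct: $227,775; Harbor District: $194,225; Summit Zone: $37,500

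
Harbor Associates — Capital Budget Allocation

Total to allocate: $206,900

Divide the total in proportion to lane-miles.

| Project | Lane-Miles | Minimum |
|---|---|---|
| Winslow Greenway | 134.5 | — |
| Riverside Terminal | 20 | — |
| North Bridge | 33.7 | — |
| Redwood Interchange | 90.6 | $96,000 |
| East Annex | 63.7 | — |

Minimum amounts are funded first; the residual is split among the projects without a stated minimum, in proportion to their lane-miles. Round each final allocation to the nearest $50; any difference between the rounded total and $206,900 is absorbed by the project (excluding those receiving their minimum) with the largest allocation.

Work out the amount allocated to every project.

Winslow Greenway: $59,200 · Riverside Terminal: $8,800 · North Bridge: $14,850 · Redwood Interchange: $96,000 · East Annex: $28,050

Guaranteed amounts: Redwood Interchange $96,000. Residual $110,900.
Residual split over remaining lane-miles 251.9: Winslow Greenway 59,214.17 → $59,200; Riverside Terminal 8,805.08 → $8,800; North Bridge 14,836.56 → $14,850; East Annex 28,044.18 → $28,050.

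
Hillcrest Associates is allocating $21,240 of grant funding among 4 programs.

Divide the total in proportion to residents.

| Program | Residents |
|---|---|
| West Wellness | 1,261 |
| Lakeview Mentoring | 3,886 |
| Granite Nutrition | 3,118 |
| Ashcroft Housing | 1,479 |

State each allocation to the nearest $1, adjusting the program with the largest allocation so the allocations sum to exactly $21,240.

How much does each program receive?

West Wellness: $2,749 | Lakeview Mentoring: $8,470 | Granite Nutrition: $6,797 | Ashcroft Housing: $3,224

Combined residents = 9,744.
Raw shares: West Wellness 1,261/9,744 × $21,240 = 2,748.73; Lakeview Mentoring 3,886/9,744 × $21,240 = 8,470.71; Granite Nutrition 3,118/9,744 × $21,240 = 6,796.63; Ashcroft Housing 1,479/9,744 × $21,240 = 3,223.93.
At nearest $1: West Wellness $2,749; Lakeview Mentoring $8,471; Granite Nutrition $6,797; Ashcroft Housing $3,224. Sum = $21,241.
Difference $21,240 − $21,241 = −$1 applied to largest allocation (Lakeview Mentoring): Lakeview Mentoring becomes $8,470.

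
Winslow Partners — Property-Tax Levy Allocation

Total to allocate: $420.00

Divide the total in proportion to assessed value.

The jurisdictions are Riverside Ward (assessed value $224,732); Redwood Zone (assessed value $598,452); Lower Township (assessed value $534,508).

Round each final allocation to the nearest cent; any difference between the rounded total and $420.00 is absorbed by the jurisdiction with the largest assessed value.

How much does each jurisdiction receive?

Combined assessed value = 224,732 + 598,452 + 534,508 = 1,357,692.
Pro-rata amounts: Riverside Ward 69.5205; Redwood Zone 185.1302; Lower Township 165.3493.
At nearest cent: Riverside Ward $69.52; Redwood Zone $185.13; Lower Township $165.35. Sum = $420.00.
No rounding difference to absorb.

Riverside Ward: $69.52 | Redwood Zone: $185.13 | Lower Township: $165.35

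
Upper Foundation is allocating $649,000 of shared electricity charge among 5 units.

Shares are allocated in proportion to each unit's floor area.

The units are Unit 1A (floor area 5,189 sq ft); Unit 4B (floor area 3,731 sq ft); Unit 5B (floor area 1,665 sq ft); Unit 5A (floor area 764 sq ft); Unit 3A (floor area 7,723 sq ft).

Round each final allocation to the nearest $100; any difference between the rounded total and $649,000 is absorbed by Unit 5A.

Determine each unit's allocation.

Unit 1A: $176,600; Unit 4B: $127,000; Unit 5B: $56,700; Unit 5A: $25,900; Unit 3A: $262,800

Floor area total: 19,072.
Unrounded shares: Unit 1A 5,189/19,072 × $649,000 = 176,576.18; Unit 4B 3,731/19,072 × $649,000 = 126,961.99; Unit 5B 1,665/19,072 × $649,000 = 56,658.19; Unit 5A 764/19,072 × $649,000 = 25,998.11; Unit 3A 7,723/19,072 × $649,000 = 262,805.53.
After rounding ($100): Unit 1A $176,600; Unit 4B $127,000; Unit 5B $56,700; Unit 5A $26,000; Unit 3A $262,800. Sum = $649,100.
Difference $649,000 − $649,100 = −$100 applied to Unit 5A: Unit 5A becomes $25,900.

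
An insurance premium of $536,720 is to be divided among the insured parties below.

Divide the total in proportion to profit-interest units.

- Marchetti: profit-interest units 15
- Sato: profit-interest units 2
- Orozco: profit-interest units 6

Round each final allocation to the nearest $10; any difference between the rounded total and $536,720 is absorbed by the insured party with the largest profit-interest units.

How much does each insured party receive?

Combined profit-interest units = 23.
Proportional shares: Marchetti 15/23 × $536,720 = 350,034.78; Sato 2/23 × $536,720 = 46,671.30; Orozco 6/23 × $536,720 = 140,013.91.
Rounded to nearest $10: Marchetti $350,030; Sato $46,670; Orozco $140,010. Sum = $536,710.
Difference $536,720 − $536,710 = +$10 applied to largest profit-interest units (Marchetti): Marchetti becomes $350,040.

Marchetti: $350,040 · Sato: $46,670 · Orozco: $140,010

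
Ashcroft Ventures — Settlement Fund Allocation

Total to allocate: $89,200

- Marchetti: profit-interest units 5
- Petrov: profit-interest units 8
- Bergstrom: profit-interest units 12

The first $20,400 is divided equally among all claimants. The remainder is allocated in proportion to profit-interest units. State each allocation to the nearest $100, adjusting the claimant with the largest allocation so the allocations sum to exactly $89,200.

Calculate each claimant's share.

Marchetti: $20,600; Petrov: $28,800; Bergstrom: $39,800

$20,400 shared equally gives $6,800 per claimant.
Remainder $68,800 by profit-interest units (total 25): Marchetti 13,760.00 → $13,800; Petrov 22,016.00 → $22,000; Bergstrom 33,024.00 → $33,000.
Totals: Marchetti $6,800 + $13,800 = $20,600; Petrov $6,800 + $22,000 = $28,800; Bergstrom $6,800 + $33,000 = $39,800.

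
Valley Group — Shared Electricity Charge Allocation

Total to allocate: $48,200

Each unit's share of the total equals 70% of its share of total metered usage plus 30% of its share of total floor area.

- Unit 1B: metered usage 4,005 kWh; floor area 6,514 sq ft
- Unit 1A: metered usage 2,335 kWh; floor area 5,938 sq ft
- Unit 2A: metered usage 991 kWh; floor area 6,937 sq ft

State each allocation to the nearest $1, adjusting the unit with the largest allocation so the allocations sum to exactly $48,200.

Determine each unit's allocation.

Unit 1B: $23,291; Unit 1A: $15,175; Unit 2A: $9,734

Metered usage total 7,331; floor area total 19,389.
Composite weights (70% metered usage + 30% floor area): Unit 1B 0.4832; Unit 1A 0.3148; Unit 2A 0.2020.
Pro-rata amounts: Unit 1B 23,290.54; Unit 1A 15,175.01; Unit 2A 9,734.45.
At nearest $1: Unit 1B $23,291; Unit 1A $15,175; Unit 2A $9,734. Sum = $48,200.
Rounded total matches; no reconciliation needed.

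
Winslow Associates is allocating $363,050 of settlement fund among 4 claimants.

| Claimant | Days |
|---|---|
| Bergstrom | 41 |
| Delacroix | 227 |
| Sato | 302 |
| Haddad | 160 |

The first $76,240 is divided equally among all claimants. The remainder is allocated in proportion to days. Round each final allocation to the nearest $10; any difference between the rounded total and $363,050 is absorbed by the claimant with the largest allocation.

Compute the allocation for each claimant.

$76,240 shared equally gives $19,060 per claimant.
Remainder $286,810 by days (total 730): Bergstrom 16,108.51 → $16,110; Delacroix 89,186.12 → $89,190; Sato 118,652.90 → $118,650; Haddad 62,862.47 → $62,860.
Totals: Bergstrom $19,060 + $16,110 = $35,170; Delacroix $19,060 + $89,190 = $108,250; Sato $19,060 + $118,650 = $137,710; Haddad $19,060 + $62,860 = $81,920.

Bergstrom: $35,170 | Delacroix: $108,250 | Sato: $137,710 | Haddad: $81,920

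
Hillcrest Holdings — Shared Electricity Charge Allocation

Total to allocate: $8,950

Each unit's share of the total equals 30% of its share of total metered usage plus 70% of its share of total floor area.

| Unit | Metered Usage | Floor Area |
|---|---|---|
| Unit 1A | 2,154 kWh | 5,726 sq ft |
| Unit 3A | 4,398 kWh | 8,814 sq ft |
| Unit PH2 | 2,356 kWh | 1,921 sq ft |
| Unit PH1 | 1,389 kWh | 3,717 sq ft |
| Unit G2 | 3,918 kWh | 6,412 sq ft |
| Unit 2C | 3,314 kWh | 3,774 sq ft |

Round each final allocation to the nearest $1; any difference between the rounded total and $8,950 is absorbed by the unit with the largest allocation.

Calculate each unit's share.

Metered usage total 17,529; floor area total 30,364.
Combined weights (30% metered usage + 70% floor area): Unit 1A 0.1689; Unit 3A 0.2785; Unit PH2 0.0846; Unit PH1 0.1095; Unit G2 0.2149; Unit 2C 0.1437.
Proportional shares: Unit 1A 1,511.38; Unit 3A 2,492.25; Unit PH2 757.24; Unit PH1 979.69; Unit G2 1,923.13; Unit 2C 1,286.31.
Rounded to nearest $1: Unit 1A $1,511; Unit 3A $2,492; Unit PH2 $757; Unit PH1 $980; Unit G2 $1,923; Unit 2C $1,286. Sum = $8,949.
Difference $8,950 − $8,949 = +$1 applied to largest allocation (Unit 3A): Unit 3A becomes $2,493.

Unit 1A: $1,511 | Unit 3A: $2,493 | Unit PH2: $757 | Unit PH1: $980 | Unit G2: $1,923 | Unit 2C: $1,286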